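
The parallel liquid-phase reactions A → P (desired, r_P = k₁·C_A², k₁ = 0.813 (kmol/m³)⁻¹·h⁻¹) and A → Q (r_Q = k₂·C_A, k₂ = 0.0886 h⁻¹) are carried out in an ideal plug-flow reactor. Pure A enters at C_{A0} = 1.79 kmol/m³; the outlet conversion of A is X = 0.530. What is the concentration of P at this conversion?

0.873 kmol/m³

C_A = C_{A0}(1−X) = 0.8413 kmol/m³.
Along a PFR/batch, dC_Q/dC_A = −r_Q/(r_P+r_Q) = −k₂/(k₂+k₁·C_A).
Integrating from C_{A0} to C_A: C_Q = (0.0886/0.813)·ln[(0.0886+0.813·1.79)/(0.0886+0.813·0.841)] = 0.1090·ln(1.544/0.7726) = 0.07545 kmol/m³.
Then C_P = (C_{A0}−C_A) − C_Q = 0.9487 − 0.07545 = 0.8733 kmol/m³.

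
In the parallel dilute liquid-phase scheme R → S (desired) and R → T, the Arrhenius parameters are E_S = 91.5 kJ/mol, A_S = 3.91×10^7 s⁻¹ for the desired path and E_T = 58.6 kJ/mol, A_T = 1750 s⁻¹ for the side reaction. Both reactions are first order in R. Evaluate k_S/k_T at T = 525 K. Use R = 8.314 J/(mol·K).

k_S/k_T = (A_S/A_T)·exp[−(E_S−E_T)/(RT)] = (A_S/A_T)·exp[(E_T−E_S)/(RT)].
(E_T−E_S)/(RT) = (58.6−91.5)×10³/(8.314×525) = -32900/4365 = -7.537.
k_S/k_T = (3.91×10^7/1750)·exp(-7.537) = 22343 × 5.327×10^-4 = 11.9.
Since E_S > E_T, raising the temperature improves selectivity toward S.

11.9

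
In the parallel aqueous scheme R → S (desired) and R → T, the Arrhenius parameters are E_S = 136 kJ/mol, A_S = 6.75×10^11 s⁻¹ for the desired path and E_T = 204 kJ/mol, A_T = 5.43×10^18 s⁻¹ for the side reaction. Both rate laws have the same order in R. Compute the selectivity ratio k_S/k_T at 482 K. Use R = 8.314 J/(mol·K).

With equal orders, S_{S/T} = k_S/k_T = (A_S/A_T)·exp[(E_T−E_S)/(RT)].
(E_T−E_S)/(RT) = (204−136)×10³/(8.314×482) = 68000/4007 = 16.97.
k_S/k_T = (6.75×10^11/5.43×10^18)·exp(16.97) = 1.243×10^-7 × 2.341×10^7 = 2.91.
Since E_S < E_T, lowering the temperature improves selectivity toward S.

2.91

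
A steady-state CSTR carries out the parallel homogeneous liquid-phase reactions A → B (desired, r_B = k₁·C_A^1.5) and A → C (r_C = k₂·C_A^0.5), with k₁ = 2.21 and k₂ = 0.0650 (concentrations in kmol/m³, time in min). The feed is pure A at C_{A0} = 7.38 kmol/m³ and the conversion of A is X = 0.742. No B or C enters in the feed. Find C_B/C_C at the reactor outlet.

64.7

Exit C_A = C_{A0}(1−X) = 7.38×0.258 = 1.904 kmol/m³.
A CSTR operates uniformly at the exit composition, giving r_B = 5.806 and r_C = 0.08969 (each k·C_A^n at C_A = 1.904).
Overall selectivity = C_B/C_C = r_Bτ/(r_Cτ) = r_B/r_C = 64.7.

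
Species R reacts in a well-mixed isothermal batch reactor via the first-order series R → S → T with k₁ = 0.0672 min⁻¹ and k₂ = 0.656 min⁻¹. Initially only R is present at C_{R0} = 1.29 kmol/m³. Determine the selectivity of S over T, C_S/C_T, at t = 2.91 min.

0.764

For first-order series with pure R initially, C_S(t) = k₁C_{R0}/(k₂−k₁)·(e^(−k₁t) − e^(−k₂t)).
e^(−k₁t) = e^(−0.0672×2.91) = e^(−0.1956) = 0.8224; e^(−k₂t) = e^(−1.909) = 0.1482.
C_S = 0.0672×1.29/(0.656−0.0672) × (0.8224−0.1482) = 0.1472×0.6741 = 0.09925 kmol/m³.
C_R = C_{R0}e^(−k₁t) = 1.061 kmol/m³, so C_T = C_{R0}−C_R−C_S = 0.1299 kmol/m³; C_S/C_T = 0.764.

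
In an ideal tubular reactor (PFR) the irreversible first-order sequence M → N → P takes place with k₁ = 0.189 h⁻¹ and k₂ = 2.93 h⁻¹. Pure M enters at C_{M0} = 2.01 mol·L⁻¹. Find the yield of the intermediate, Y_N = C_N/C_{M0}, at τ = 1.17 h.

For first-order series with pure M initially, C_N(τ) = k₁C_{M0}/(k₂−k₁)·(e^(−k₁τ) − e^(−k₂τ)).
e^(−k₁τ) = e^(−0.189×1.17) = e^(−0.2211) = 0.8016; e^(−k₂τ) = e^(−3.428) = 0.03245.
C_N = 0.189×2.01/(2.93−0.189) × (0.8016−0.03245) = 0.1386×0.7692 = 0.1066 mol·L⁻¹.
Y_N = C_N/C_{M0} = 0.1066/2.01 = 0.0530.

0.0530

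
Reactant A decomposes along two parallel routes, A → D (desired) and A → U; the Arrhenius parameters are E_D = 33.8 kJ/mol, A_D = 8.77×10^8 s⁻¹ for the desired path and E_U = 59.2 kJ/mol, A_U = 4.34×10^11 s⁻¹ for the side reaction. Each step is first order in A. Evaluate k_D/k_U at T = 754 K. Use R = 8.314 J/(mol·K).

0.116

With equal orders, S_{D/U} = k_D/k_U = (A_D/A_U)·exp[(E_U−E_D)/(RT)].
(E_U−E_D)/(RT) = (59.2−33.8)×10³/(8.314×754) = 25400/6269 = 4.052.
k_D/k_U = (8.77×10^8/4.34×10^11)·exp(4.052) = 0.002021 × 57.50 = 0.116.
Since E_D < E_U, lowering the temperature improves selectivity toward D.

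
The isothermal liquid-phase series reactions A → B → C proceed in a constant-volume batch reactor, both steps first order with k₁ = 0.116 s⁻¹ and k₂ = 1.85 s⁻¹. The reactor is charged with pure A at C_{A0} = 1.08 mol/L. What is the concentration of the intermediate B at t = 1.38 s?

The intermediate concentration in a first-order A→B→C sequence is C_B = k₁C_{A0}(e^(−k₁t) − e^(−k₂t))/(k₂−k₁).
e^(−k₁t) = e^(−0.116×1.38) = e^(−0.1601) = 0.8521; e^(−k₂t) = e^(−2.553) = 0.07785.
C_B = 0.116×1.08/(1.85−0.116) × (0.8521−0.07785) = 0.07225×0.7742 = 0.05594 mol/L.

0.0559 mol/L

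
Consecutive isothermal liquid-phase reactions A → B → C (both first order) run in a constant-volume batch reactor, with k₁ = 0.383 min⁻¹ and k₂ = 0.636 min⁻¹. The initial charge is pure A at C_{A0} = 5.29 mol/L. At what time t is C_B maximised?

2.00 min

Setting dC_B/dt = 0 gives t_opt = ln(k₂/k₁)/(k₂−k₁).
= ln(0.636/0.383)/(0.636−0.383) = ln(1.661)/0.2530 = 0.5072/0.2530 = 2.00 min.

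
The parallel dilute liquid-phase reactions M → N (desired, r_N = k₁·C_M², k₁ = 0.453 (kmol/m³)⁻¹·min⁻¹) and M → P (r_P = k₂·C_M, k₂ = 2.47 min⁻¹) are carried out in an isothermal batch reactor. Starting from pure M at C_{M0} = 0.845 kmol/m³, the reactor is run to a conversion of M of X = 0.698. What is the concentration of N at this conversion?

0.0536 kmol/m³

C_M = C_{M0}(1−X) = 0.2552 kmol/m³.
Along a PFR/batch, dC_P/dC_M = −r_P/(r_N+r_P) = −k₂/(k₂+k₁·C_M).
Integrating from C_{M0} to C_M: C_P = (2.47/0.453)·ln[(2.47+0.453·0.845)/(2.47+0.453·0.255)] = 5.453·ln(2.853/2.586) = 0.5362 kmol/m³.
Then C_N = (C_{M0}−C_M) − C_P = 0.5898 − 0.5362 = 0.05362 kmol/m³.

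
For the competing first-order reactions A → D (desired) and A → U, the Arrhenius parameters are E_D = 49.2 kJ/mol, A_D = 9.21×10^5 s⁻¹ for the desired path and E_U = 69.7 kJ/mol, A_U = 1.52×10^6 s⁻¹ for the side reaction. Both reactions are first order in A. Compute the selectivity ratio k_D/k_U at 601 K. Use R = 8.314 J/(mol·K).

k_D/k_U = (A_D/A_U)·exp[−(E_D−E_U)/(RT)] = (A_D/A_U)·exp[(E_U−E_D)/(RT)].
(E_U−E_D)/(RT) = (69.7−49.2)×10³/(8.314×601) = 20500/4997 = 4.103.
k_D/k_U = (9.21×10^5/1.52×10^6)·exp(4.103) = 0.6059 × 60.50 = 36.7.
Since E_D < E_U, lowering the temperature improves selectivity toward D.

36.7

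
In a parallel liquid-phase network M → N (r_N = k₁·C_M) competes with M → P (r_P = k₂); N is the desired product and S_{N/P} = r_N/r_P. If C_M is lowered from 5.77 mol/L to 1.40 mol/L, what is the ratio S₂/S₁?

S_{N/P} = (k₁/k₂)·C_M, so S₂/S₁ = (C_{M,2}/C_{M,1}).
= 1.40/5.77 = 0.243.
Selectivity toward N falls as C_M falls — high-concentration operation is favoured.

0.243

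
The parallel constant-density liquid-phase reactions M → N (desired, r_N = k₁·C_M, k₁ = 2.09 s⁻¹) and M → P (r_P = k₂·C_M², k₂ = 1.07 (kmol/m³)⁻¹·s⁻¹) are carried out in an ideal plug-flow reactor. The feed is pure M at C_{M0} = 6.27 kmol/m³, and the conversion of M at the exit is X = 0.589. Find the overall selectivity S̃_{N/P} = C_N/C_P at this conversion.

0.461

C_M = C_{M0}(1−X) = 2.577 kmol/m³.
Along a PFR/batch, dC_N/dC_M = −r_N/(r_N+r_P) = −k₁/(k₁+k₂·C_M).
Integrating from C_{M0} to C_M: C_N = (2.09/1.07)·ln[(2.09+1.07·6.27)/(2.09+1.07·2.58)] = 1.953·ln(8.799/4.847) = 1.165 kmol/m³.
C_P = (C_{M0}−C_M)−C_N = 2.529 kmol/m³; S̃_{N/P} = 1.165/2.529 = 0.461.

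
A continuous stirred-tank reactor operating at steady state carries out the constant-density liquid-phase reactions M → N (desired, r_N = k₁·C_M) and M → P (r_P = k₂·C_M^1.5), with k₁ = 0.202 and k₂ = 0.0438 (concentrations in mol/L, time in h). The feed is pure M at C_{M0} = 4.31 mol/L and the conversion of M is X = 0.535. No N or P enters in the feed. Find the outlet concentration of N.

1.76 mol/L

Exit C_M = C_{M0}(1−X) = 4.31×0.465 = 2.004 mol/L.
In a CSTR the entire volume is at exit conditions, so r_N = 0.202×2.004 = 0.4048 and r_P = 0.0438×2.004^1.5 = 0.1243.
Fraction of consumed M going to N: r_N/(r_N+r_P) = 0.7651.
C_N = 0.7651·C_{M0}·X = 0.7651×4.31×0.535 = 1.76 mol/L.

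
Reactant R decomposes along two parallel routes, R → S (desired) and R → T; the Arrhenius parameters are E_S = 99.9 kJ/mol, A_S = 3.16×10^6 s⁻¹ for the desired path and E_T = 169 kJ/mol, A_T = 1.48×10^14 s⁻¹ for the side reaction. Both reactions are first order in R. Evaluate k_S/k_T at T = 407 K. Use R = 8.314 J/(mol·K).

15.8

With equal orders, S_{S/T} = k_S/k_T = (A_S/A_T)·exp[(E_T−E_S)/(RT)].
(E_T−E_S)/(RT) = (169−99.9)×10³/(8.314×407) = 69100/3384 = 20.42.
k_S/k_T = (3.16×10^6/1.48×10^14)·exp(20.42) = 2.135×10^-8 × 7.390×10^8 = 15.8.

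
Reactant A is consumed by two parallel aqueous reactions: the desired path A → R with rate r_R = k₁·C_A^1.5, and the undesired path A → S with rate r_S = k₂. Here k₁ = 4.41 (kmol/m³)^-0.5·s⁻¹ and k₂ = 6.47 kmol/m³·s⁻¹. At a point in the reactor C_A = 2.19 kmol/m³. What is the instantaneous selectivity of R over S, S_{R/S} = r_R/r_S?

2.21

S_{R/S} = r_R/r_S = (k₁·C_A^1.5)/(k₂) = (k₁/k₂)·C_A^1.5.
= (4.41×2.190^1.5) / (6.47) = 14.29/6.470 = 2.21.
Since the desired path is higher order in A, keeping C_A high (PFR or concentrated feed) favours R.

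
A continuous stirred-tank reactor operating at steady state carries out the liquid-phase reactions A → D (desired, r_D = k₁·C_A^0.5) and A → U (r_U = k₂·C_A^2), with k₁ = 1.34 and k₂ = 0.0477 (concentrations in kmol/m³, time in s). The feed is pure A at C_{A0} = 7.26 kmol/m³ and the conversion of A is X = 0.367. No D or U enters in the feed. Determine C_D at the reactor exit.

1.97 kmol/m³

Exit C_A = C_{A0}(1−X) = 7.26×0.633 = 4.596 kmol/m³.
In a CSTR the entire volume is at exit conditions, so r_D = 1.34×4.596^0.5 = 2.873 and r_U = 0.0477×4.596^2 = 1.007.
Fraction of consumed A going to D: r_D/(r_D+r_U) = 0.7404.
C_D = 0.7404·C_{A0}·X = 0.7404×7.26×0.367 = 1.97 kmol/m³.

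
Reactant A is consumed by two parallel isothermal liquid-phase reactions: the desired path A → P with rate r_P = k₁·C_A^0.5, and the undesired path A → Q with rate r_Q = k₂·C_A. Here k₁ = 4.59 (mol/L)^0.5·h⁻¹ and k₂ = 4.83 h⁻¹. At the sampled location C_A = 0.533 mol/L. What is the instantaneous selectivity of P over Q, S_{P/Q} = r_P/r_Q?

1.30

S_{P/Q} = r_P/r_Q = (k₁·C_A^0.5)/(k₂·C_A) = (k₁/k₂)·C_A^-0.5.
= (4.59×0.5330^0.5) / (4.83×0.5330) = 3.351/2.574 = 1.30.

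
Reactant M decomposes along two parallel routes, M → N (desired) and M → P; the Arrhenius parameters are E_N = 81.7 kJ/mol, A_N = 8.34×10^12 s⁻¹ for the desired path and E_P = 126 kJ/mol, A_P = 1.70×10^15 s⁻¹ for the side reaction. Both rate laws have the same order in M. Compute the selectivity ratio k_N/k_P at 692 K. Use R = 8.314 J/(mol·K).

With equal orders, S_{N/P} = k_N/k_P = (A_N/A_P)·exp[(E_P−E_N)/(RT)].
(E_P−E_N)/(RT) = (126−81.7)×10³/(8.314×692) = 44300/5753 = 7.700.
k_N/k_P = (8.34×10^12/1.70×10^15)·exp(7.700) = 0.004906 × 2208 = 10.8.

10.8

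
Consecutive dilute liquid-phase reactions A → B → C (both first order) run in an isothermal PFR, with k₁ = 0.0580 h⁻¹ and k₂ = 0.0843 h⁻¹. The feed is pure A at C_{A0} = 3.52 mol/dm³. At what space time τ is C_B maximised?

14.2 h

The intermediate peaks when r₁ = r₂, i.e. k₁e^(−k₁τ) = k₂e^(−k₂τ), giving τ_opt = ln(k₂/k₁)/(k₂−k₁).
= ln(0.0843/0.0580)/(0.0843−0.0580) = ln(1.453)/0.02630 = 0.3739/0.02630 = 14.2 h.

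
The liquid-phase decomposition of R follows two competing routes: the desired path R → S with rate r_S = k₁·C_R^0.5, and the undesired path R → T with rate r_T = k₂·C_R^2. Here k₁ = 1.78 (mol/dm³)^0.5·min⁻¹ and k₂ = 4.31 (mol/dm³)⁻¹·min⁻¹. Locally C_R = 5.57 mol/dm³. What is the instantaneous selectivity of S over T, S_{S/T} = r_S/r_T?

0.0314

S_{S/T} = r_S/r_T = (k₁·C_R^0.5)/(k₂·C_R^2) = (k₁/k₂)·C_R^-1.5.
= (1.78×5.570^0.5) / (4.31×5.570^2) = 4.201/133.7 = 0.0314.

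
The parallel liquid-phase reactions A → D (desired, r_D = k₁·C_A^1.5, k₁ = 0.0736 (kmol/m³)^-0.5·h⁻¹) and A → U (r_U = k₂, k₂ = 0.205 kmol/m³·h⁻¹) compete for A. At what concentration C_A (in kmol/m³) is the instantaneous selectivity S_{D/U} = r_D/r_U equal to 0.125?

S_{D/U} = (k₁/k₂)·C_A^1.5 ⇒ C_A = (S·k₂/k₁)^(1/1.5).
= (0.125×0.205/0.0736)^(0.6667) = (0.3482)^(0.6667) = 0.495 kmol/m³.

0.495 kmol/m³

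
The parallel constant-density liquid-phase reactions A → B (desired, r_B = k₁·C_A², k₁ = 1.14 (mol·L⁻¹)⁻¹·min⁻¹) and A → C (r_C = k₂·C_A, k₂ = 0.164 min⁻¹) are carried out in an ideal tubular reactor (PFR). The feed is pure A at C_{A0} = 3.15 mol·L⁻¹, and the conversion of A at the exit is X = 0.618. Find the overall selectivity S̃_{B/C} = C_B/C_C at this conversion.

C_A = C_{A0}(1−X) = 1.203 mol·L⁻¹.
Along a PFR/batch, dC_C/dC_A = −r_C/(r_B+r_C) = −k₂/(k₂+k₁·C_A).
Integrating from C_{A0} to C_A: C_C = (0.164/1.14)·ln[(0.164+1.14·3.15)/(0.164+1.14·1.20)] = 0.1439·ln(3.755/1.536) = 0.1286 mol·L⁻¹.
Then C_B = (C_{A0}−C_A) − C_C = 1.947 − 0.1286 = 1.818 mol·L⁻¹.
S̃_{B/C} = C_B/C_C = 1.818/0.1286 = 14.1.

14.1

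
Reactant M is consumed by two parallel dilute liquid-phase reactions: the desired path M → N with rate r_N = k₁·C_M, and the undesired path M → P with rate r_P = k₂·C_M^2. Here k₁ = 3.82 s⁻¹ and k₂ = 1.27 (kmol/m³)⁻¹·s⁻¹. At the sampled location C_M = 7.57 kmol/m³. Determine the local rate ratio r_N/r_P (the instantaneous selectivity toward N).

0.397

S_{N/P} = r_N/r_P = (k₁·C_M)/(k₂·C_M^2) = (k₁/k₂)·C_M⁻¹.
= (3.82×7.570) / (1.27×7.570^2) = 28.92/72.78 = 0.397.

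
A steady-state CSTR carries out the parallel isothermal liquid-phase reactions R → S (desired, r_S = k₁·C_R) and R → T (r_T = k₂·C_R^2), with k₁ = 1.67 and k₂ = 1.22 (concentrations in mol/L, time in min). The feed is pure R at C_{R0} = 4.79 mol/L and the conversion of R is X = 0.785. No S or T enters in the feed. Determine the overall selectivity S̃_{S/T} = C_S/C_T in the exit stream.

Exit C_R = C_{R0}(1−X) = 4.79×0.215 = 1.030 mol/L.
Rates in a CSTR are evaluated at the outlet concentration: r_S = 1.67×1.030 = 1.720, r_T = 1.22×1.030^2 = 1.294.
Overall selectivity = C_S/C_T = r_Sτ/(r_Tτ) = r_S/r_T = 1.33.

1.33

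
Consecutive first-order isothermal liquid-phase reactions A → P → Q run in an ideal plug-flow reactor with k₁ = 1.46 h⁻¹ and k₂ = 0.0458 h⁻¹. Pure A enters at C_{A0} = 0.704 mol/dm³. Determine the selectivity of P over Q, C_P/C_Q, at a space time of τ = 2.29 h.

The intermediate concentration in a first-order A→B→C sequence is C_P = k₁C_{A0}(e^(−k₁τ) − e^(−k₂τ))/(k₂−k₁).
e^(−k₁τ) = e^(−1.46×2.29) = e^(−3.343) = 0.03532; e^(−k₂τ) = e^(−0.1049) = 0.9004.
C_P = 1.46×0.704/(0.0458−1.46) × (0.03532−0.9004) = (-0.7268)×(-0.8651) = 0.6288 mol/dm³.
C_A = C_{A0}e^(−k₁τ) = 0.02486 mol/dm³, so C_Q = C_{A0}−C_A−C_P = 0.05037 mol/dm³; C_P/C_Q = 12.5.

12.5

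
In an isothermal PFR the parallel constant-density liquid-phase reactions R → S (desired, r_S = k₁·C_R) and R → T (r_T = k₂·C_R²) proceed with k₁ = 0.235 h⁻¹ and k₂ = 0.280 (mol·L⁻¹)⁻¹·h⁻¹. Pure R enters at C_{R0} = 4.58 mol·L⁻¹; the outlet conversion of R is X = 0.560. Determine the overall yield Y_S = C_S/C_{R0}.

C_R = C_{R0}(1−X) = 2.015 mol·L⁻¹.
Along a PFR/batch, dC_S/dC_R = −r_S/(r_S+r_T) = −k₁/(k₁+k₂·C_R).
Integrating from C_{R0} to C_R: C_S = (0.235/0.280)·ln[(0.235+0.280·4.58)/(0.235+0.280·2.02)] = 0.8393·ln(1.517/0.7993) = 0.5380 mol·L⁻¹.
Y_S = C_S/C_{R0} = 0.5380/4.58 = 0.117.

0.117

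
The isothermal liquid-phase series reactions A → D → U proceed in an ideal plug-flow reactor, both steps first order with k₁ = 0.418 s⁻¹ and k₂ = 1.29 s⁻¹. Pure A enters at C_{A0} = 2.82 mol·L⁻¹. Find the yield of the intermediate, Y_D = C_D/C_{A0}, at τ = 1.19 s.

0.188

For first-order series with pure A initially, C_D(τ) = k₁C_{A0}/(k₂−k₁)·(e^(−k₁τ) − e^(−k₂τ)).
e^(−k₁τ) = e^(−0.418×1.19) = e^(−0.4974) = 0.6081; e^(−k₂τ) = e^(−1.535) = 0.2154.
C_D = 0.418×2.82/(1.29−0.418) × (0.6081−0.2154) = 1.352×0.3927 = 0.5308 mol·L⁻¹.
Y_D = C_D/C_{A0} = 0.5308/2.82 = 0.188.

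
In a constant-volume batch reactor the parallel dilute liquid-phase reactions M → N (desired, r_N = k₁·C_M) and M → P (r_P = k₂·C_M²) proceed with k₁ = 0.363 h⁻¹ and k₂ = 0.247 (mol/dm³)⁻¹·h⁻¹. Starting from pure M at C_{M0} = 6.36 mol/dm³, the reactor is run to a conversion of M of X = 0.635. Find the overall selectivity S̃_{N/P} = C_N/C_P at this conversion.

0.359

C_M = C_{M0}(1−X) = 2.321 mol/dm³.
Along a PFR/batch, dC_N/dC_M = −r_N/(r_N+r_P) = −k₁/(k₁+k₂·C_M).
Integrating from C_{M0} to C_M: C_N = (0.363/0.247)·ln[(0.363+0.247·6.36)/(0.363+0.247·2.32)] = 1.470·ln(1.934/0.9364) = 1.066 mol/dm³.
C_P = (C_{M0}−C_M)−C_N = 2.973 mol/dm³; S̃_{N/P} = 1.066/2.973 = 0.359.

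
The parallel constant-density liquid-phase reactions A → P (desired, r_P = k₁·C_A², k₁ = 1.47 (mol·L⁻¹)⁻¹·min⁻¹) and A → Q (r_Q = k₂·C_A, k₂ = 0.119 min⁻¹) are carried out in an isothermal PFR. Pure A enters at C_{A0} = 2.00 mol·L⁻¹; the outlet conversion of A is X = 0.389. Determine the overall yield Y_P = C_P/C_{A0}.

C_A = C_{A0}(1−X) = 1.222 mol·L⁻¹.
Along a PFR/batch, dC_Q/dC_A = −r_Q/(r_P+r_Q) = −k₂/(k₂+k₁·C_A).
Integrating from C_{A0} to C_A: C_Q = (0.119/1.47)·ln[(0.119+1.47·2.00)/(0.119+1.47·1.22)] = 0.08095·ln(3.059/1.915) = 0.03790 mol·L⁻¹.
Then C_P = (C_{A0}−C_A) − C_Q = 0.7780 − 0.03790 = 0.7401 mol·L⁻¹.
Y_P = C_P/C_{A0} = 0.7401/2.00 = 0.370.

0.370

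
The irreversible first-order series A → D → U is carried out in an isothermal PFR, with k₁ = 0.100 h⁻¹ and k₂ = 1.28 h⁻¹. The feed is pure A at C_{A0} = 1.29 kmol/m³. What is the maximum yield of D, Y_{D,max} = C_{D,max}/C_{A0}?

Evaluating C_D at τ_opt = ln(k₂/k₁)/(k₂−k₁) gives C_{D,max}/C_{A0} = (k₁/k₂)^[k₂/(k₂−k₁)].
= (0.100/1.28)^(1.28/(1.28−0.100)) = (0.07812)^(1.085) = 0.06294.

0.0629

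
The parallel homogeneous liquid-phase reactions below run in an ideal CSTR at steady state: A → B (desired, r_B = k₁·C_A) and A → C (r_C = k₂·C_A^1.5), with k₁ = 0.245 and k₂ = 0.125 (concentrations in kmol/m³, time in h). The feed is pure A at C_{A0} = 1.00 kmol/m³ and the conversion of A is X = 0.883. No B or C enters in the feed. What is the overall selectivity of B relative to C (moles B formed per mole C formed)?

5.73

Exit C_A = C_{A0}(1−X) = 1.00×0.117 = 0.1170 kmol/m³.
In a CSTR the entire volume is at exit conditions, so r_B = 0.245×0.1170 = 0.02866 and r_C = 0.125×0.1170^1.5 = 0.005003.
Overall selectivity = C_B/C_C = r_Bτ/(r_Cτ) = r_B/r_C = 5.73.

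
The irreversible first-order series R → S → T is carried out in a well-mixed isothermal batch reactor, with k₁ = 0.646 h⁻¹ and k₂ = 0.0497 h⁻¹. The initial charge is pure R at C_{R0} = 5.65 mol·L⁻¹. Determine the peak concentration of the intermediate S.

At the optimum, C_{S,max}/C_{R0} = (k₁/k₂)^[k₂/(k₂−k₁)].
= (0.646/0.0497)^(0.0497/(0.0497−0.646)) = (13.00)^(-0.08335) = 0.8075.
C_{S,max} = 0.8075×5.65 = 4.56 mol·L⁻¹.

4.56 mol·L⁻¹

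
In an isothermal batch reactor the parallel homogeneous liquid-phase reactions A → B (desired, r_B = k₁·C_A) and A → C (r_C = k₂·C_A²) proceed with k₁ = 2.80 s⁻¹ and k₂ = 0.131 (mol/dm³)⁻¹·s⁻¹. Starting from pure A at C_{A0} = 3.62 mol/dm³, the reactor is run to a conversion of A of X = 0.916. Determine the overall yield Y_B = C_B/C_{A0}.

0.840

C_A = C_{A0}(1−X) = 0.3041 mol/dm³.
Along a PFR/batch, dC_B/dC_A = −r_B/(r_B+r_C) = −k₁/(k₁+k₂·C_A).
Integrating from C_{A0} to C_A: C_B = (2.80/0.131)·ln[(2.80+0.131·3.62)/(2.80+0.131·0.304)] = 21.37·ln(3.274/2.840) = 3.042 mol/dm³.
Y_B = C_B/C_{A0} = 3.042/3.62 = 0.840.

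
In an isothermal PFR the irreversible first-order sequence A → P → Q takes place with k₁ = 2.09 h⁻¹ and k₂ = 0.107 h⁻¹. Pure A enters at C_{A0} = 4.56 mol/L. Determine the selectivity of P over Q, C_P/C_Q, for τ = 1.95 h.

5.76

Solving the coupled first-order balances gives C_P(τ) = [k₁/(k₂−k₁)]·C_{A0}·(e^(−k₁τ) − e^(−k₂τ)).
e^(−k₁τ) = e^(−2.09×1.95) = e^(−4.075) = 0.01698; e^(−k₂τ) = e^(−0.2087) = 0.8117.
C_P = 2.09×4.56/(0.107−2.09) × (0.01698−0.8117) = (-4.806)×(-0.7947) = 3.819 mol/L.
C_A = C_{A0}e^(−k₁τ) = 0.07745 mol/L, so C_Q = C_{A0}−C_A−C_P = 0.6632 mol/L; C_P/C_Q = 5.76.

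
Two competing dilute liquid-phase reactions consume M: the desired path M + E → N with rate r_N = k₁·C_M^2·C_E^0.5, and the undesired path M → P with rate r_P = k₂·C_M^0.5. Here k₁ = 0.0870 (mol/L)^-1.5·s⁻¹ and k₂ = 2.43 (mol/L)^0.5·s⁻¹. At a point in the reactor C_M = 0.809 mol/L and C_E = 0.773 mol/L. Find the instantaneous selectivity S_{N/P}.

0.0229

S_{N/P} = r_N/r_P = (k₁·C_M^2·C_E^0.5)/(k₂·C_M^0.5) = (k₁/k₂)·C_M^1.5·C_E^0.5.
= (0.0870×0.8090^2×0.7730^0.5) / (2.43×0.8090^0.5) = 0.05006/2.186 = 0.0229.
Since the desired path is higher order in M, keeping C_M high (PFR or concentrated feed) favours N.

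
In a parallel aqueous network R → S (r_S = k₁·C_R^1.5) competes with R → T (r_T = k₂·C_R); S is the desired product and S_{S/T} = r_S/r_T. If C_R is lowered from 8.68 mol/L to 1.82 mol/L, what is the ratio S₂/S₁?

0.458

S_{S/T} = (k₁/k₂)·C_R^0.5, so S₂/S₁ = (C_{R,2}/C_{R,1})^0.5.
= (1.82/8.68)^0.5 = (0.2097)^0.5 = 0.458.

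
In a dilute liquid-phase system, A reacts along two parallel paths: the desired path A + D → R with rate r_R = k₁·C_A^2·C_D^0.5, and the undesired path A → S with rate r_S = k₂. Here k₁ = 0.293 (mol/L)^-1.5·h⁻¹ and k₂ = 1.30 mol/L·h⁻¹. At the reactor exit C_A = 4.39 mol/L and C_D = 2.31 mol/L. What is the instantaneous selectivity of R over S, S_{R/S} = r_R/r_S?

S_{R/S} = r_R/r_S = (k₁·C_A^2·C_D^0.5)/(k₂) = (k₁/k₂)·C_A^2·C_D^0.5.
= (0.293×4.390^2×2.310^0.5) / (1.30) = 8.582/1.300 = 6.60.
Since the desired path is higher order in A, keeping C_A high (PFR or concentrated feed) favours R.

6.60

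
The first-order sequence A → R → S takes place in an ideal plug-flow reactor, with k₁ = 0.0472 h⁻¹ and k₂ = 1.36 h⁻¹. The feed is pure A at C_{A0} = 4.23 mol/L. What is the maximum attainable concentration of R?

0.130 mol/L

For a first-order series the maximum intermediate yield is C_{R,max}/C_{A0} = (k₁/k₂)^[k₂/(k₂−k₁)].
= (0.0472/1.36)^(1.36/(1.36−0.0472)) = (0.03471)^(1.036) = 0.03076.
C_{R,max} = 0.03076×4.23 = 0.130 mol/L.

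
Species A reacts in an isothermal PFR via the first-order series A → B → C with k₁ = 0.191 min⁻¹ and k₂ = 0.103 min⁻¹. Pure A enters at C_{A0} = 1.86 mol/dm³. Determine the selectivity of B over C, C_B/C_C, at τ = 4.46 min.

3.47

For first-order series with pure A initially, C_B(τ) = k₁C_{A0}/(k₂−k₁)·(e^(−k₁τ) − e^(−k₂τ)).
e^(−k₁τ) = e^(−0.191×4.46) = e^(−0.8519) = 0.4266; e^(−k₂τ) = e^(−0.4594) = 0.6317.
C_B = 0.191×1.86/(0.103−0.191) × (0.4266−0.6317) = (-4.037)×(-0.2051) = 0.8278 mol/dm³.
C_A = C_{A0}e^(−k₁τ) = 0.7935 mol/dm³, so C_C = C_{A0}−C_A−C_B = 0.2387 mol/dm³; C_B/C_C = 3.47.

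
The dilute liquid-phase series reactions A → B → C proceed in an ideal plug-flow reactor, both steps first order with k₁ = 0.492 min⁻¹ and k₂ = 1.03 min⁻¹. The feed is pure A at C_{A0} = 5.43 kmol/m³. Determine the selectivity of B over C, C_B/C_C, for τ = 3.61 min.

For first-order series with pure A initially, C_B(τ) = k₁C_{A0}/(k₂−k₁)·(e^(−k₁τ) − e^(−k₂τ)).
e^(−k₁τ) = e^(−0.492×3.61) = e^(−1.776) = 0.1693; e^(−k₂τ) = e^(−3.718) = 0.02428.
C_B = 0.492×5.43/(1.03−0.492) × (0.1693−0.02428) = 4.966×0.1450 = 0.7201 kmol/m³.
C_A = C_{A0}e^(−k₁τ) = 0.9193 kmol/m³, so C_C = C_{A0}−C_A−C_B = 3.791 kmol/m³; C_B/C_C = 0.190.

0.190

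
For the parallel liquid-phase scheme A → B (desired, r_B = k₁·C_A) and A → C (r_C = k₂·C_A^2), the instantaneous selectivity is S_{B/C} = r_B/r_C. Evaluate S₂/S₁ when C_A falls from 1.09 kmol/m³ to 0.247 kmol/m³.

4.41

S_{B/C} = (k₁/k₂)·C_A⁻¹, so S₂/S₁ = (C_{A,2}/C_{A,1})⁻¹.
= 1.09/0.247 = 4.41.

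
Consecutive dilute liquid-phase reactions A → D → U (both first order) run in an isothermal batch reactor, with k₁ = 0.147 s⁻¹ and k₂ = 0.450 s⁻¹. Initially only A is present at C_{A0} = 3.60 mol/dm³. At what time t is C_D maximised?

3.69 s

The intermediate peaks when r₁ = r₂, i.e. k₁e^(−k₁t) = k₂e^(−k₂t), giving t_opt = ln(k₂/k₁)/(k₂−k₁).
= ln(0.450/0.147)/(0.450−0.147) = ln(3.061)/0.3030 = 1.119/0.3030 = 3.69 s.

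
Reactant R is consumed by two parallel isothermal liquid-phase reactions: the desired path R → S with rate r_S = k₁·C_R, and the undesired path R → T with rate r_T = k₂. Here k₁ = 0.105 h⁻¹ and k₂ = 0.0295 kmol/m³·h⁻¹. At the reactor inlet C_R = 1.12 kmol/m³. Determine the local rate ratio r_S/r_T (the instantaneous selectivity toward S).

3.99

S_{S/T} = r_S/r_T = (k₁·C_R)/(k₂) = (k₁/k₂)·C_R.
= (0.105×1.120) / (0.0295) = 0.1176/0.02950 = 3.99.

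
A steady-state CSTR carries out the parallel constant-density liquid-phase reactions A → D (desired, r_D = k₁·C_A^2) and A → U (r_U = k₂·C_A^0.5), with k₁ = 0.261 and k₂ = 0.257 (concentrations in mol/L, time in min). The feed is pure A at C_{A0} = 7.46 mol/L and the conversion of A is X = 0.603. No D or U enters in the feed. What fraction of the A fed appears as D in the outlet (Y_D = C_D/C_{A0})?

Exit C_A = C_{A0}(1−X) = 7.46×0.397 = 2.962 mol/L.
Rates in a CSTR are evaluated at the outlet concentration: r_D = 0.261×2.962^2 = 2.289, r_U = 0.257×2.962^0.5 = 0.4423.
Fraction of consumed A going to D: r_D/(r_D+r_U) = 0.8381.
C_D = 0.8381·C_{A0}·X = 0.8381×7.46×0.603 = 3.77 mol/L; Y_D = C_D/C_{A0} = 0.505.

0.505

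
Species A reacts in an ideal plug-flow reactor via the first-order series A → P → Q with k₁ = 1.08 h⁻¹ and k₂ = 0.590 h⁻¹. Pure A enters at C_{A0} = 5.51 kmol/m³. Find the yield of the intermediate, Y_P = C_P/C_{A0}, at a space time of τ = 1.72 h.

0.455

Solving the coupled first-order balances gives C_P(τ) = [k₁/(k₂−k₁)]·C_{A0}·(e^(−k₁τ) − e^(−k₂τ)).
e^(−k₁τ) = e^(−1.08×1.72) = e^(−1.858) = 0.1560; e^(−k₂τ) = e^(−1.015) = 0.3625.
C_P = 1.08×5.51/(0.590−1.08) × (0.1560−0.3625) = (-12.14)×(-0.2064) = 2.507 kmol/m³.
Y_P = C_P/C_{A0} = 2.507/5.51 = 0.455.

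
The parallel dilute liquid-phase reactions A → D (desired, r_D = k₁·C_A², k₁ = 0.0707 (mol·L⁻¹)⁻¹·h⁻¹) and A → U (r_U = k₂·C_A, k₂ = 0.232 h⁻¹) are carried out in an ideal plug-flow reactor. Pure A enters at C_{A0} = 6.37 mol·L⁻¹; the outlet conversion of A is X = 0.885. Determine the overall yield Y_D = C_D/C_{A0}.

C_A = C_{A0}(1−X) = 0.7325 mol·L⁻¹.
Along a PFR/batch, dC_U/dC_A = −r_U/(r_D+r_U) = −k₂/(k₂+k₁·C_A).
Integrating from C_{A0} to C_A: C_U = (0.232/0.0707)·ln[(0.232+0.0707·6.37)/(0.232+0.0707·0.733)] = 3.281·ln(0.6824/0.2838) = 2.879 mol·L⁻¹.
Then C_D = (C_{A0}−C_A) − C_U = 5.637 − 2.879 = 2.759 mol·L⁻¹.
Y_D = C_D/C_{A0} = 2.759/6.37 = 0.433.

0.433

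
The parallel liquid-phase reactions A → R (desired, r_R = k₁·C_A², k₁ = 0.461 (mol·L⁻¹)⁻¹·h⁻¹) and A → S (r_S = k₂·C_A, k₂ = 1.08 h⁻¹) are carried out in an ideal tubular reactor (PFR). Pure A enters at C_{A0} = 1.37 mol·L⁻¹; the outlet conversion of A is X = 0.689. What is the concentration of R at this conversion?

0.257 mol·L⁻¹

C_A = C_{A0}(1−X) = 0.4261 mol·L⁻¹.
Along a PFR/batch, dC_S/dC_A = −r_S/(r_R+r_S) = −k₂/(k₂+k₁·C_A).
Integrating from C_{A0} to C_A: C_S = (1.08/0.461)·ln[(1.08+0.461·1.37)/(1.08+0.461·0.426)] = 2.343·ln(1.712/1.276) = 0.6872 mol·L⁻¹.
Then C_R = (C_{A0}−C_A) − C_S = 0.9439 − 0.6872 = 0.2567 mol·L⁻¹.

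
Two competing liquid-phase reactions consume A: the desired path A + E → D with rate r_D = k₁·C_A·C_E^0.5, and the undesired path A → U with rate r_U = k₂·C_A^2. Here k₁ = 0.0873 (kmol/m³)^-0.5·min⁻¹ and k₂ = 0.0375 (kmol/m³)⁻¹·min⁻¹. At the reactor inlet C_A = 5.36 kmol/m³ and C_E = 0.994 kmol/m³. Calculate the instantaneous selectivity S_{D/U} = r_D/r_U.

S_{D/U} = r_D/r_U = (k₁·C_A·C_E^0.5)/(k₂·C_A^2) = (k₁/k₂)·C_A⁻¹·C_E^0.5.
= (0.0873×5.360×0.9940^0.5) / (0.0375×5.360^2) = 0.4665/1.077 = 0.433.
The undesired path is higher order in A, so low C_A (CSTR or dilute feed) favours D.

0.433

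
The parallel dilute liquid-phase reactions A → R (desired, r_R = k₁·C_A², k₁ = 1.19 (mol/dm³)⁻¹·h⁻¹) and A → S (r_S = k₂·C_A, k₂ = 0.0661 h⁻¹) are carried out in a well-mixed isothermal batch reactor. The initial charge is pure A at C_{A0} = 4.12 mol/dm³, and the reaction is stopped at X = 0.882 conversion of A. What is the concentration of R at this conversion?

C_A = C_{A0}(1−X) = 0.4862 mol/dm³.
Along a PFR/batch, dC_S/dC_A = −r_S/(r_R+r_S) = −k₂/(k₂+k₁·C_A).
Integrating from C_{A0} to C_A: C_S = (0.0661/1.19)·ln[(0.0661+1.19·4.12)/(0.0661+1.19·0.486)] = 0.05555·ln(4.969/0.6446) = 0.1134 mol/dm³.
Then C_R = (C_{A0}−C_A) − C_S = 3.634 − 0.1134 = 3.520 mol/dm³.

3.52 mol/dm³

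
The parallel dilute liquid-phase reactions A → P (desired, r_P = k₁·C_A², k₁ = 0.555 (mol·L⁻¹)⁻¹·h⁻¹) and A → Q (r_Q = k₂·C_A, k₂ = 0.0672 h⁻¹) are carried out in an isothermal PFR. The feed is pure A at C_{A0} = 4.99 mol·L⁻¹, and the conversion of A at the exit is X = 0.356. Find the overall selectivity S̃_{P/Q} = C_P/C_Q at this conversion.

C_A = C_{A0}(1−X) = 3.214 mol·L⁻¹.
Along a PFR/batch, dC_Q/dC_A = −r_Q/(r_P+r_Q) = −k₂/(k₂+k₁·C_A).
Integrating from C_{A0} to C_A: C_Q = (0.0672/0.555)·ln[(0.0672+0.555·4.99)/(0.0672+0.555·3.21)] = 0.1211·ln(2.837/1.851) = 0.05171 mol·L⁻¹.
Then C_P = (C_{A0}−C_A) − C_Q = 1.776 − 0.05171 = 1.725 mol·L⁻¹.
S̃_{P/Q} = C_P/C_Q = 1.725/0.05171 = 33.4.

33.4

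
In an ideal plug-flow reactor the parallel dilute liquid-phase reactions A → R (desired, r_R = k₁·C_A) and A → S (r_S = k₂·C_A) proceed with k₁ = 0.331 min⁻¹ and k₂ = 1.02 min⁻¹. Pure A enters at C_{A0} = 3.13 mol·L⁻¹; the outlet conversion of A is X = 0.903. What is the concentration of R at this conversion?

C_A = C_{A0}(1−X) = 0.3036 mol·L⁻¹.
Both paths are first order in A, so the instantaneous fraction to R is constant: dC_R/d(−C_A) = k₁/(k₁+k₂) = 0.2450.
C_R = 0.2450·(C_{A0}−C_A) = 0.2450×2.826 = 0.692 mol·L⁻¹.

0.692 mol·L⁻¹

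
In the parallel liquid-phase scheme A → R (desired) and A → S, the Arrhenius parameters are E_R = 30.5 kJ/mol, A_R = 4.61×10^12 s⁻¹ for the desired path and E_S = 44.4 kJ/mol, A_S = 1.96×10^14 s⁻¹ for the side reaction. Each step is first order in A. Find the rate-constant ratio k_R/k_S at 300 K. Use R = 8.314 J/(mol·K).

6.19

With equal orders, S_{R/S} = k_R/k_S = (A_R/A_S)·exp[(E_S−E_R)/(RT)].
(E_S−E_R)/(RT) = (44.4−30.5)×10³/(8.314×300) = 13900/2494 = 5.573.
k_R/k_S = (4.61×10^12/1.96×10^14)·exp(5.573) = 0.02352 × 263.2 = 6.19.
Since E_R < E_S, lowering the temperature improves selectivity toward R.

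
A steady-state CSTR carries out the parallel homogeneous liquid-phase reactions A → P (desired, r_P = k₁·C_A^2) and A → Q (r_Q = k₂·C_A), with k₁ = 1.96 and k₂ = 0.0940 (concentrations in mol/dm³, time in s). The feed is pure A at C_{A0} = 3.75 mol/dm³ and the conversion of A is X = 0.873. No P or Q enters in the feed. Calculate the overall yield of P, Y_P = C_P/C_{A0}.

0.793

Exit C_A = C_{A0}(1−X) = 3.75×0.127 = 0.4763 mol/dm³.
Rates in a CSTR are evaluated at the outlet concentration: r_P = 1.96×0.4763^2 = 0.4446, r_Q = 0.0940×0.4763 = 0.04477.
Fraction of consumed A going to P: r_P/(r_P+r_Q) = 0.9085.
C_P = 0.9085·C_{A0}·X = 0.9085×3.75×0.873 = 2.97 mol/dm³; Y_P = C_P/C_{A0} = 0.793.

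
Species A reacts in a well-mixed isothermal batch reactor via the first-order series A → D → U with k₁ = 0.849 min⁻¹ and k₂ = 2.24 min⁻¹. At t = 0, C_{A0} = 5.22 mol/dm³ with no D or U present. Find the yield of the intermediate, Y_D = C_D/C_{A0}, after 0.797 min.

0.208

Solving the coupled first-order balances gives C_D(t) = [k₁/(k₂−k₁)]·C_{A0}·(e^(−k₁t) − e^(−k₂t)).
e^(−k₁t) = e^(−0.849×0.797) = e^(−0.6767) = 0.5083; e^(−k₂t) = e^(−1.785) = 0.1678.
C_D = 0.849×5.22/(2.24−0.849) × (0.5083−0.1678) = 3.186×0.3406 = 1.085 mol/dm³.
Y_D = C_D/C_{A0} = 1.085/5.22 = 0.208.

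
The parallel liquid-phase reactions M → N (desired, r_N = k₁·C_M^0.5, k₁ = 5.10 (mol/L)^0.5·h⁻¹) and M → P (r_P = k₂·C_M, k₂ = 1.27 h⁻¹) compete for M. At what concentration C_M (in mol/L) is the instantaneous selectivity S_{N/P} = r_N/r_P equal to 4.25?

S_{N/P} = (k₁/k₂)·C_M^-0.5 ⇒ C_M = (S·k₂/k₁)^(-2).
= (4.25×1.27/5.10)^(-2) = (1.058)^(-2) = 0.893 mol/L.

0.893 mol/L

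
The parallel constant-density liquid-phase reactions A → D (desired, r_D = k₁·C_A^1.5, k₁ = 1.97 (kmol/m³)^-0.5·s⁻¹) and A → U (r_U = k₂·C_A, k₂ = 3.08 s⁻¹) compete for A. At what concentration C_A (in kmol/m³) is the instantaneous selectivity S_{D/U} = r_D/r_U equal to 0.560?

S_{D/U} = (k₁/k₂)·C_A^0.5 ⇒ C_A = (S·k₂/k₁)^(2).
= (0.560×3.08/1.97)^(2) = (0.8755)^(2) = 0.767 kmol/m³.

0.767 kmol/m³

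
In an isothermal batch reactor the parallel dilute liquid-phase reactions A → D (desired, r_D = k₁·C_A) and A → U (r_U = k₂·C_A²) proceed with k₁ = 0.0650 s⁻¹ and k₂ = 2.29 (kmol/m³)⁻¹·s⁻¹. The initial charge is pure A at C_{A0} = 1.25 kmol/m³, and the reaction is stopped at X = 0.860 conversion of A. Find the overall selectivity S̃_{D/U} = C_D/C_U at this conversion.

0.0510

C_A = C_{A0}(1−X) = 0.1750 kmol/m³.
Along a PFR/batch, dC_D/dC_A = −r_D/(r_D+r_U) = −k₁/(k₁+k₂·C_A).
Integrating from C_{A0} to C_A: C_D = (0.0650/2.29)·ln[(0.0650+2.29·1.25)/(0.0650+2.29·0.175)] = 0.02838·ln(2.927/0.4658) = 0.05218 kmol/m³.
C_U = (C_{A0}−C_A)−C_D = 1.023 kmol/m³; S̃_{D/U} = 0.05218/1.023 = 0.0510.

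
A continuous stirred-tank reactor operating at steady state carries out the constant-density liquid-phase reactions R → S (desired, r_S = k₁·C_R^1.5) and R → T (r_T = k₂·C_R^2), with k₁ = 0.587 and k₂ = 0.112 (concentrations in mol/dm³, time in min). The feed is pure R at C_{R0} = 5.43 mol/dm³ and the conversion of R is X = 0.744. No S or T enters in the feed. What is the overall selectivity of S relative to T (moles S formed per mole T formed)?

4.45

Exit C_R = C_{R0}(1−X) = 5.43×0.256 = 1.390 mol/dm³.
In a CSTR the entire volume is at exit conditions, so r_S = 0.587×1.390^1.5 = 0.9621 and r_T = 0.112×1.390^2 = 0.2164.
Overall selectivity = C_S/C_T = r_Sτ/(r_Tτ) = r_S/r_T = 4.45.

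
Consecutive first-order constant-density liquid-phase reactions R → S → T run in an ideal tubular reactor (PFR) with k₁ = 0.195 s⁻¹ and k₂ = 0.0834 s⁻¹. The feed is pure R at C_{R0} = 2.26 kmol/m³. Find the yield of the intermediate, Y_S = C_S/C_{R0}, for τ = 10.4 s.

Solving the coupled first-order balances gives C_S(τ) = [k₁/(k₂−k₁)]·C_{R0}·(e^(−k₁τ) − e^(−k₂τ)).
e^(−k₁τ) = e^(−0.195×10.4) = e^(−2.028) = 0.1316; e^(−k₂τ) = e^(−0.8674) = 0.4201.
C_S = 0.195×2.26/(0.0834−0.195) × (0.1316−0.4201) = (-3.949)×(-0.2885) = 1.139 kmol/m³.
Y_S = C_S/C_{R0} = 1.139/2.26 = 0.504.

0.504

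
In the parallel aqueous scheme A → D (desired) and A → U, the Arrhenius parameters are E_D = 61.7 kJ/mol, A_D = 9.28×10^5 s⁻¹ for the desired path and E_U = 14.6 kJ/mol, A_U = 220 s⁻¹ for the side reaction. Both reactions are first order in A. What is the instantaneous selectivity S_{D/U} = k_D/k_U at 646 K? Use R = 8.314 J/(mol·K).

0.655

With equal orders, S_{D/U} = k_D/k_U = (A_D/A_U)·exp[(E_U−E_D)/(RT)].
(E_U−E_D)/(RT) = (14.6−61.7)×10³/(8.314×646) = -47100/5371 = -8.770.
k_D/k_U = (9.28×10^5/220)·exp(-8.770) = 4218 × 1.554×10^-4 = 0.655.
Since E_D > E_U, raising the temperature improves selectivity toward D.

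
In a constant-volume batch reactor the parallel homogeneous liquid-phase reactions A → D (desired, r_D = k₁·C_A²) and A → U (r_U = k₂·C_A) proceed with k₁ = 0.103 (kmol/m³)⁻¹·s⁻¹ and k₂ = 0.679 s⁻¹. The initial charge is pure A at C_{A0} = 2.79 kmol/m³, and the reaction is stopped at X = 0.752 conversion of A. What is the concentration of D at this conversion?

C_A = C_{A0}(1−X) = 0.6919 kmol/m³.
Along a PFR/batch, dC_U/dC_A = −r_U/(r_D+r_U) = −k₂/(k₂+k₁·C_A).
Integrating from C_{A0} to C_A: C_U = (0.679/0.103)·ln[(0.679+0.103·2.79)/(0.679+0.103·0.692)] = 6.592·ln(0.9664/0.7503) = 1.669 kmol/m³.
Then C_D = (C_{A0}−C_A) − C_U = 2.098 − 1.669 = 0.4295 kmol/m³.

0.429 kmol/m³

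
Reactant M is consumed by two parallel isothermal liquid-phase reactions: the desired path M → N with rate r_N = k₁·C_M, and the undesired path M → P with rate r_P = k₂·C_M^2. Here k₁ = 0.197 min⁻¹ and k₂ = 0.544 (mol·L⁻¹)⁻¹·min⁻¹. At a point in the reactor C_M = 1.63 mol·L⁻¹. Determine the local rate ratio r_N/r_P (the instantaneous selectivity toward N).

0.222

S_{N/P} = r_N/r_P = (k₁·C_M)/(k₂·C_M^2) = (k₁/k₂)·C_M⁻¹.
= (0.197×1.630) / (0.544×1.630^2) = 0.3211/1.445 = 0.222.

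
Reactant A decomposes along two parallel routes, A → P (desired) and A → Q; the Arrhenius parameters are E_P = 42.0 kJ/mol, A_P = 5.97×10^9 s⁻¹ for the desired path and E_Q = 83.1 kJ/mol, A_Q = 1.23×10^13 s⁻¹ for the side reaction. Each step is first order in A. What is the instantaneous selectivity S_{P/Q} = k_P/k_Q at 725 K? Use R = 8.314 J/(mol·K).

k_P/k_Q = (A_P/A_Q)·exp[−(E_P−E_Q)/(RT)] = (A_P/A_Q)·exp[(E_Q−E_P)/(RT)].
(E_Q−E_P)/(RT) = (83.1−42.0)×10³/(8.314×725) = 41100/6028 = 6.819.
k_P/k_Q = (5.97×10^9/1.23×10^13)·exp(6.819) = 4.854×10^-4 × 914.7 = 0.444.
Since E_P < E_Q, lowering the temperature improves selectivity toward P.

0.444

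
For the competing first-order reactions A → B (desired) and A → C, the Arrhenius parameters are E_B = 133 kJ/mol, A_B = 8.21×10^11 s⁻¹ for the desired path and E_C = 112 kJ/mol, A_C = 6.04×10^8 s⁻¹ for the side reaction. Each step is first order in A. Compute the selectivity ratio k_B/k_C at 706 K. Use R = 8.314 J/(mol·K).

38.0

With equal orders, S_{B/C} = k_B/k_C = (A_B/A_C)·exp[(E_C−E_B)/(RT)].
(E_C−E_B)/(RT) = (112−133)×10³/(8.314×706) = -21000/5870 = -3.578.
k_B/k_C = (8.21×10^11/6.04×10^8)·exp(-3.578) = 1359 × 0.02794 = 38.0.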